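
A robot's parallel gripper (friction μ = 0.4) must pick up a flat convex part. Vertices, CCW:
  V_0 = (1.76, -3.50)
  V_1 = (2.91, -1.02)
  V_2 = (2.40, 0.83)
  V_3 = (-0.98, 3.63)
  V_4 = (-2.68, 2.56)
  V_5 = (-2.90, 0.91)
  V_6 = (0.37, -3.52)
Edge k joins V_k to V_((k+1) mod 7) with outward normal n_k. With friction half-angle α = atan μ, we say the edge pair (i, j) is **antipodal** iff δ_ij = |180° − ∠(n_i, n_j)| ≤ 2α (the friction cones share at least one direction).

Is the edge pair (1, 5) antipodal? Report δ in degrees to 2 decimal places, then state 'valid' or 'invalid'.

α = atan 0.4 = 21.80°;  2α = 43.60°
edge 1: e_1 = (-0.51, +1.85);  n_1 = (+0.9640, +0.2658)
edge 5: e_5 = (+3.27, -4.43);  n_5 = (-0.8046, -0.5939)
∠(n_1, n_5) = 158.98°
δ = |180° − 158.98°| = 21.02°
21.02° ≤ 2α = 43.60°  →  valid

δ = 21.02°, valid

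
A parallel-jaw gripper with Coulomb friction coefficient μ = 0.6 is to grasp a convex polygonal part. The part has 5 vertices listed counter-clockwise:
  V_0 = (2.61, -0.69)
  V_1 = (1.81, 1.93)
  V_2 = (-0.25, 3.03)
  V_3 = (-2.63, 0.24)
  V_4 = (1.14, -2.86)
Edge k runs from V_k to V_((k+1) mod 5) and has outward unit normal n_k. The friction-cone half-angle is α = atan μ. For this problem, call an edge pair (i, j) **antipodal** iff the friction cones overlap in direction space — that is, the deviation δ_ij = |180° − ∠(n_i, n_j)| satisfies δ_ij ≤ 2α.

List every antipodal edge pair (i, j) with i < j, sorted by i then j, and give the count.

α = atan 0.6 = 30.96°;  2α = 61.93°
n_0 = (+0.9564, +0.2920)
n_1 = (+0.4710, +0.8821)
n_2 = (-0.7608, +0.6490)
n_3 = (-0.6351, -0.7724)
n_4 = (+0.8279, -0.5608)
  (0,1): δ = 135.08°  ·
  (0,2): δ = 57.45°  ✓
  (0,3): δ = 33.59°  ✓
  (0,4): δ = 128.91°  ·
  (1,2): δ = 102.36°  ·
  (1,3): δ = 11.33°  ✓
  (1,4): δ = 83.99°  ·
  (2,3): δ = 88.96°  ·
  (2,4): δ = 6.35°  ✓
  (3,4): δ = 84.68°  ·
antipodal pairs: 4

count = 4; pairs: (0,2), (0,3), (1,3), (2,4)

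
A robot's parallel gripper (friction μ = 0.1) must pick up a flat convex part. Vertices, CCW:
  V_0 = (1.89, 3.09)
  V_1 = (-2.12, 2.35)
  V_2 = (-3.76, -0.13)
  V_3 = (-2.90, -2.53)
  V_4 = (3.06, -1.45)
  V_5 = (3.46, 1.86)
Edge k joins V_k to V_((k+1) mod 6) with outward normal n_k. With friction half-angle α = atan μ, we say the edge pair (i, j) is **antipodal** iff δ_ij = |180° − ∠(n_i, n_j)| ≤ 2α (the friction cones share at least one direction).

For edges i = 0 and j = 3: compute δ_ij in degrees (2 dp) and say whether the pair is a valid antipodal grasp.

α = atan 0.1 = 5.71°;  2α = 11.42°
edge 0: e_0 = (-4.01, -0.74);  n_0 = (-0.1815, +0.9834)
edge 3: e_3 = (+5.96, +1.08);  n_3 = (+0.1783, -0.9840)
∠(n_0, n_3) = 179.82°
δ = |180° − 179.82°| = 0.18°
0.18° ≤ 2α = 11.42°  →  valid

δ = 0.18°, valid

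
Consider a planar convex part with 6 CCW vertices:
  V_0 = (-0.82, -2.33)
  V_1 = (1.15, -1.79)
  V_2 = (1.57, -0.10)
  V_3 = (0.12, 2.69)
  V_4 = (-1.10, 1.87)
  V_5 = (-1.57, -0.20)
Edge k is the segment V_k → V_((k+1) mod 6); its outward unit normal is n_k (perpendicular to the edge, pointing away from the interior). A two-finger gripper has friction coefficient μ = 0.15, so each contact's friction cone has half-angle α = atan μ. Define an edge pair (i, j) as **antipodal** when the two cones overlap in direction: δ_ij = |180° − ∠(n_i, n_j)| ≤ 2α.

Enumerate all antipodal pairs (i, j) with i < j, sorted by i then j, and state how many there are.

α = atan 0.15 = 8.53°;  2α = 17.06°
n_0 = (+0.2644, -0.9644)
n_1 = (+0.9705, -0.2412)
n_2 = (+0.8873, +0.4612)
n_3 = (-0.5578, +0.8300)
n_4 = (-0.9752, +0.2214)
n_5 = (-0.9432, -0.3321)
  (0,1): δ = 119.29°  ·
  (0,2): δ = 77.87°  ·
  (0,3): δ = 18.58°  ·
  (0,4): δ = 61.88°  ·
  (0,5): δ = 94.07°  ·
  (1,2): δ = 138.58°  ·
  (1,3): δ = 42.14°  ·
  (1,4): δ = 1.16°  ✓
  (1,5): δ = 33.35°  ·
  (2,3): δ = 83.56°  ·
  (2,4): δ = 40.25°  ·
  (2,5): δ = 8.06°  ✓
  (3,4): δ = 136.70°  ·
  (3,5): δ = 104.51°  ·
  (4,5): δ = 147.81°  ·
antipodal pairs: 2

count = 2; pairs: (1,4), (2,5)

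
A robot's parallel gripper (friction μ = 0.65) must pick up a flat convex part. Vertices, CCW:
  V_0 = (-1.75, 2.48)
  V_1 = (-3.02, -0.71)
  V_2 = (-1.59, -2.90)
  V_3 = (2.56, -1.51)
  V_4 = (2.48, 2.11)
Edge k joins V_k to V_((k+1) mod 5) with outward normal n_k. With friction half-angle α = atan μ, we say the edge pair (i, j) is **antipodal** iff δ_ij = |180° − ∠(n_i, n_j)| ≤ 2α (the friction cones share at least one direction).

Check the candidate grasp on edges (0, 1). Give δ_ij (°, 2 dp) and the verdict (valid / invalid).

α = atan 0.65 = 33.02°;  2α = 66.05°
edge 0: e_0 = (-1.27, -3.19);  n_0 = (-0.9291, +0.3699)
edge 1: e_1 = (+1.43, -2.19);  n_1 = (-0.8373, -0.5467)
∠(n_0, n_1) = 54.85°
δ = |180° − 54.85°| = 125.15°
125.15° > 2α = 66.05°  →  invalid

δ = 125.15°, invalid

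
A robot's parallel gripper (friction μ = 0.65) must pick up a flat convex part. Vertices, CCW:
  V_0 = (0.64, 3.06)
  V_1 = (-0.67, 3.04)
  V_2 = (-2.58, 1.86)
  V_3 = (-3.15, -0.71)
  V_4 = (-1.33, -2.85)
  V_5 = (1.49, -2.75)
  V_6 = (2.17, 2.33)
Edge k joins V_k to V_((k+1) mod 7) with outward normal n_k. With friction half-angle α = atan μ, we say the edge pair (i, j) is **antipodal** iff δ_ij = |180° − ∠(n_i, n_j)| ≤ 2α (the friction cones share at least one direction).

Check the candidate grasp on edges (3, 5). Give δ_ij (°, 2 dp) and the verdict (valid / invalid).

δ = 48.00°, valid

α = atan 0.65 = 33.02°;  2α = 66.05°
edge 3: e_3 = (+1.82, -2.14);  n_3 = (-0.7618, -0.6479)
edge 5: e_5 = (+0.68, +5.08);  n_5 = (+0.9912, -0.1327)
∠(n_3, n_5) = 132.00°
δ = |180° − 132.00°| = 48.00°
48.00° ≤ 2α = 66.05°  →  valid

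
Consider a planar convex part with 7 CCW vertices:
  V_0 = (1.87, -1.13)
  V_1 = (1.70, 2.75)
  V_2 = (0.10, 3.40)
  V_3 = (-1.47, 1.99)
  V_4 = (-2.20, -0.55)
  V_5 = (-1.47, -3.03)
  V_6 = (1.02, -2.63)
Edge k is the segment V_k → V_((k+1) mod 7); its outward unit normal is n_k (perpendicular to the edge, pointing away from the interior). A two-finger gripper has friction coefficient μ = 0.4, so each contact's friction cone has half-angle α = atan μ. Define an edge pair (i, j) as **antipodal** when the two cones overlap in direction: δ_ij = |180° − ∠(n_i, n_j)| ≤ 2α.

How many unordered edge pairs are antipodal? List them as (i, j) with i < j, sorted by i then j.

count = 6; pairs: (0,3), (0,4), (1,5), (2,5), (2,6), (3,6)

α = atan 0.4 = 21.80°;  2α = 43.60°
n_0 = (+0.9990, +0.0438)
n_1 = (+0.3764, +0.9265)
n_2 = (-0.6682, +0.7440)
n_3 = (-0.9611, +0.2762)
n_4 = (-0.9593, -0.2824)
n_5 = (+0.1586, -0.9873)
n_6 = (+0.8700, -0.4930)
  (0,1): δ = 114.62°  ·
  (0,2): δ = 50.58°  ·
  (0,3): δ = 18.54°  ✓
  (0,4): δ = 13.89°  ✓
  (0,5): δ = 96.62°  ·
  (0,6): δ = 147.95°  ·
  (1,2): δ = 115.96°  ·
  (1,3): δ = 83.93°  ·
  (1,4): δ = 51.49°  ·
  (1,5): δ = 31.24°  ✓
  (1,6): δ = 82.57°  ·
  (2,3): δ = 147.96°  ·
  (2,4): δ = 115.52°  ·
  (2,5): δ = 32.80°  ✓
  (2,6): δ = 18.53°  ✓
  (3,4): δ = 147.56°  ·
  (3,5): δ = 64.84°  ·
  (3,6): δ = 13.50°  ✓
  (4,5): δ = 97.28°  ·
  (4,6): δ = 45.94°  ·
  (5,6): δ = 128.66°  ·
antipodal pairs: 6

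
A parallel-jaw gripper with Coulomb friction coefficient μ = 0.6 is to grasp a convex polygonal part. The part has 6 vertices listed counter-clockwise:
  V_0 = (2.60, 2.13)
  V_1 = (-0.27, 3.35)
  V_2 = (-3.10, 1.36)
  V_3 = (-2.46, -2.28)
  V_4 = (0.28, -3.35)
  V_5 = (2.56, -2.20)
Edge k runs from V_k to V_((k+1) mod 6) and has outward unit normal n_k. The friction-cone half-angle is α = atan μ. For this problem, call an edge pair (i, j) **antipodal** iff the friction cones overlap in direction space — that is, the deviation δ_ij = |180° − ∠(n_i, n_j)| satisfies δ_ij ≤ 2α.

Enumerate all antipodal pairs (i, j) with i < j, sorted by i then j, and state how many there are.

count = 7; pairs: (0,2), (0,3), (0,4), (1,3), (1,4), (1,5), (2,5)

α = atan 0.6 = 30.96°;  2α = 61.93°
n_0 = (+0.3912, +0.9203)
n_1 = (-0.5752, +0.8180)
n_2 = (-0.9849, -0.1732)
n_3 = (-0.3638, -0.9315)
n_4 = (+0.4503, -0.8929)
n_5 = (+1.0000, -0.0092)
  (0,1): δ = 121.86°  ·
  (0,2): δ = 57.00°  ✓
  (0,3): δ = 1.70°  ✓
  (0,4): δ = 49.80°  ✓
  (0,5): δ = 112.50°  ·
  (1,2): δ = 115.14°  ·
  (1,3): δ = 56.45°  ✓
  (1,4): δ = 8.35°  ✓
  (1,5): δ = 54.36°  ✓
  (2,3): δ = 121.30°  ·
  (2,4): δ = 73.21°  ·
  (2,5): δ = 10.50°  ✓
  (3,4): δ = 131.90°  ·
  (3,5): δ = 69.20°  ·
  (4,5): δ = 117.30°  ·
antipodal pairs: 7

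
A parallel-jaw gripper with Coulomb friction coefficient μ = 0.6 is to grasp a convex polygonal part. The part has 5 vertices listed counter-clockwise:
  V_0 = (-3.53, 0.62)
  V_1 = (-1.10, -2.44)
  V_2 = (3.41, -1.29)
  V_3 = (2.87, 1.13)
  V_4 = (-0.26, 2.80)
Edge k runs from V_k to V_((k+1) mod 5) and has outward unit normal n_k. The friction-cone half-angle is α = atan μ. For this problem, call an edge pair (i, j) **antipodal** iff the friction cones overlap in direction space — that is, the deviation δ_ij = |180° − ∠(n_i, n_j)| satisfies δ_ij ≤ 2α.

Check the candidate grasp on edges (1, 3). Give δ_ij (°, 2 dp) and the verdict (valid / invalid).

α = atan 0.6 = 30.96°;  2α = 61.93°
edge 1: e_1 = (+4.51, +1.15);  n_1 = (+0.2471, -0.9690)
edge 3: e_3 = (-3.13, +1.67);  n_3 = (+0.4707, +0.8823)
∠(n_1, n_3) = 137.61°
δ = |180° − 137.61°| = 42.39°
42.39° ≤ 2α = 61.93°  →  valid

δ = 42.39°, valid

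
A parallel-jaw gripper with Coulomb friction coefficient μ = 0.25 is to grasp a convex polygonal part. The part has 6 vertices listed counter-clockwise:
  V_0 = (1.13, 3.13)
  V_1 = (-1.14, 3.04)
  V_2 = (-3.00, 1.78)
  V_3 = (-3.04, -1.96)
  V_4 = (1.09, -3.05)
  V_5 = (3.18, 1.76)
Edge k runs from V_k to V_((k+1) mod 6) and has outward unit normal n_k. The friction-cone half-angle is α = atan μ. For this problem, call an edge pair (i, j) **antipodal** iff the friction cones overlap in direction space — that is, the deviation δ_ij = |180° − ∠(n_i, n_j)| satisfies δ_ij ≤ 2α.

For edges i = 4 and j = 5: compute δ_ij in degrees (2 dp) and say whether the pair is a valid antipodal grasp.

α = atan 0.25 = 14.04°;  2α = 28.07°
edge 4: e_4 = (+2.09, +4.81);  n_4 = (+0.9172, -0.3985)
edge 5: e_5 = (-2.05, +1.37);  n_5 = (+0.5556, +0.8314)
∠(n_4, n_5) = 79.73°
δ = |180° − 79.73°| = 100.27°
100.27° > 2α = 28.07°  →  invalid

δ = 100.27°, invalid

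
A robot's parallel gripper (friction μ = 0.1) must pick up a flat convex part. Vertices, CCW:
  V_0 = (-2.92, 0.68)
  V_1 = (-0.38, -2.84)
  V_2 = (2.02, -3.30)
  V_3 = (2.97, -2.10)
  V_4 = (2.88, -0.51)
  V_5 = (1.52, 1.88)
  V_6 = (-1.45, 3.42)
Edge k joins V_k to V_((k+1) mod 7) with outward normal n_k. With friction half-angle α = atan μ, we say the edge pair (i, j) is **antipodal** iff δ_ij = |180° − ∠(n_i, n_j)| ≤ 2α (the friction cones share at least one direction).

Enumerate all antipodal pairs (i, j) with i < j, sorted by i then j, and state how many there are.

α = atan 0.1 = 5.71°;  2α = 11.42°
n_0 = (-0.8109, -0.5852)
n_1 = (-0.1882, -0.9821)
n_2 = (+0.7840, -0.6207)
n_3 = (+0.9984, +0.0565)
n_4 = (+0.8691, +0.4946)
n_5 = (+0.4603, +0.8878)
n_6 = (-0.8812, +0.4728)
  (0,1): δ = 136.66°  ·
  (0,2): δ = 74.18°  ·
  (0,3): δ = 32.57°  ·
  (0,4): δ = 6.17°  ✓
  (0,5): δ = 26.78°  ·
  (0,6): δ = 115.97°  ·
  (1,2): δ = 117.52°  ·
  (1,3): δ = 75.91°  ·
  (1,4): δ = 49.51°  ·
  (1,5): δ = 16.56°  ·
  (1,6): δ = 72.64°  ·
  (2,3): δ = 138.39°  ·
  (2,4): δ = 111.99°  ·
  (2,5): δ = 79.04°  ·
  (2,6): δ = 10.15°  ✓
  (3,4): δ = 153.60°  ·
  (3,5): δ = 120.65°  ·
  (3,6): δ = 31.45°  ·
  (4,5): δ = 147.05°  ·
  (4,6): δ = 57.85°  ·
  (5,6): δ = 90.81°  ·
antipodal pairs: 2

count = 2; pairs: (0,4), (2,6)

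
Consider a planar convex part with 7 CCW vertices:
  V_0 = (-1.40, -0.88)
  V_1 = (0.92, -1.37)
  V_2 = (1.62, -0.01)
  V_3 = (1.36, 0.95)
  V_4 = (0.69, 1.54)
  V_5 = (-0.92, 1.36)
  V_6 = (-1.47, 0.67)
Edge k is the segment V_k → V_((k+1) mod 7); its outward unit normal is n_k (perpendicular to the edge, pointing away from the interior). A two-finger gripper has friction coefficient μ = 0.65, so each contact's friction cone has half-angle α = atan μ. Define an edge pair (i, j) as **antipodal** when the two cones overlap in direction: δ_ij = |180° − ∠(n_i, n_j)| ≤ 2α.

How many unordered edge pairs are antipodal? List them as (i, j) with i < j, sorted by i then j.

α = atan 0.65 = 33.02°;  2α = 66.05°
n_0 = (-0.2066, -0.9784)
n_1 = (+0.8891, -0.4576)
n_2 = (+0.9652, +0.2614)
n_3 = (+0.6609, +0.7505)
n_4 = (-0.1111, +0.9938)
n_5 = (-0.7820, +0.6233)
n_6 = (-0.9990, -0.0451)
  (0,1): δ = 105.31°  ·
  (0,2): δ = 62.92°  ✓
  (0,3): δ = 29.44°  ✓
  (0,4): δ = 18.31°  ✓
  (0,5): δ = 63.37°  ✓
  (0,6): δ = 104.51°  ·
  (1,2): δ = 137.61°  ·
  (1,3): δ = 104.13°  ·
  (1,4): δ = 56.39°  ✓
  (1,5): δ = 11.32°  ✓
  (1,6): δ = 29.82°  ✓
  (2,3): δ = 146.52°  ·
  (2,4): δ = 98.77°  ·
  (2,5): δ = 53.71°  ✓
  (2,6): δ = 12.57°  ✓
  (3,4): δ = 132.25°  ·
  (3,5): δ = 87.19°  ·
  (3,6): δ = 46.05°  ✓
  (4,5): δ = 134.94°  ·
  (4,6): δ = 93.79°  ·
  (5,6): δ = 138.86°  ·
antipodal pairs: 10

count = 10; pairs: (0,2), (0,3), (0,4), (0,5), (1,4), (1,5), (1,6), (2,5), (2,6), (3,6)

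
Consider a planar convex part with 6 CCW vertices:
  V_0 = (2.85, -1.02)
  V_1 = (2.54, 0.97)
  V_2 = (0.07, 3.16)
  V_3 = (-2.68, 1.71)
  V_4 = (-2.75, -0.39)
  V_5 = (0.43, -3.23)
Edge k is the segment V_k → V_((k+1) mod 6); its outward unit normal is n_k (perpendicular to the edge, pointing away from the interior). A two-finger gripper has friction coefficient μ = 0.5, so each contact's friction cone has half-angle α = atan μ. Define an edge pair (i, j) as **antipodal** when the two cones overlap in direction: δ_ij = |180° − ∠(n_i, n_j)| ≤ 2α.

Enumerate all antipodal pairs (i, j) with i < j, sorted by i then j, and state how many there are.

count = 6; pairs: (0,3), (0,4), (1,3), (1,4), (2,5), (3,5)

α = atan 0.5 = 26.57°;  2α = 53.13°
n_0 = (+0.9881, +0.1539)
n_1 = (+0.6634, +0.7482)
n_2 = (-0.4664, +0.8846)
n_3 = (-0.9994, +0.0333)
n_4 = (-0.6661, -0.7459)
n_5 = (+0.6743, -0.7384)
  (0,1): δ = 140.42°  ·
  (0,2): δ = 71.05°  ·
  (0,3): δ = 10.76°  ✓
  (0,4): δ = 39.38°  ✓
  (0,5): δ = 123.55°  ·
  (1,2): δ = 110.64°  ·
  (1,3): δ = 50.35°  ✓
  (1,4): δ = 0.21°  ✓
  (1,5): δ = 83.96°  ·
  (2,3): δ = 119.71°  ·
  (2,4): δ = 69.57°  ·
  (2,5): δ = 14.60°  ✓
  (3,4): δ = 129.86°  ·
  (3,5): δ = 45.69°  ✓
  (4,5): δ = 95.83°  ·
antipodal pairs: 6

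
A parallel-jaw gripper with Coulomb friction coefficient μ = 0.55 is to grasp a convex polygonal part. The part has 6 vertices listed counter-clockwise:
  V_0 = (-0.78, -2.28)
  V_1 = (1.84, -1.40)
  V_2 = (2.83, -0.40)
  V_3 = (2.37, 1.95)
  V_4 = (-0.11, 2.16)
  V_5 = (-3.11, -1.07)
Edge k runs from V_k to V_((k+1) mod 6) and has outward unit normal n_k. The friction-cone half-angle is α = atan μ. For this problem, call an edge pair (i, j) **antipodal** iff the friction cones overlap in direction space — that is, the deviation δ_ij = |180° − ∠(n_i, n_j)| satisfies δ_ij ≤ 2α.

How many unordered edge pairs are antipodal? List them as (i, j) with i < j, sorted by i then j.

α = atan 0.55 = 28.81°;  2α = 57.62°
n_0 = (+0.3184, -0.9480)
n_1 = (+0.7107, -0.7035)
n_2 = (+0.9814, +0.1921)
n_3 = (+0.0844, +0.9964)
n_4 = (-0.7327, +0.6805)
n_5 = (-0.4609, -0.8875)
  (0,1): δ = 153.28°  ·
  (0,2): δ = 97.49°  ·
  (0,3): δ = 23.41°  ✓
  (0,4): δ = 28.55°  ✓
  (0,5): δ = 133.99°  ·
  (1,2): δ = 124.21°  ·
  (1,3): δ = 50.13°  ✓
  (1,4): δ = 1.83°  ✓
  (1,5): δ = 107.27°  ·
  (2,3): δ = 105.92°  ·
  (2,4): δ = 53.96°  ✓
  (2,5): δ = 51.48°  ✓
  (3,4): δ = 128.05°  ·
  (3,5): δ = 22.60°  ✓
  (4,5): δ = 74.56°  ·
antipodal pairs: 7

count = 7; pairs: (0,3), (0,4), (1,3), (1,4), (2,4), (2,5), (3,5)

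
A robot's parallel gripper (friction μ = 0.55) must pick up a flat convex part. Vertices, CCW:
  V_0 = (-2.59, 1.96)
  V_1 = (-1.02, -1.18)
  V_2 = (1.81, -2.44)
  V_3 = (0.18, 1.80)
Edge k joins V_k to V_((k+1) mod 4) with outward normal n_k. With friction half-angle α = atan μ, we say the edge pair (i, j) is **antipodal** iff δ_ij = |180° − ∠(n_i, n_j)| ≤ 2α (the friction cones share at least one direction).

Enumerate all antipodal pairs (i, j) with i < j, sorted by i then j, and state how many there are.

α = atan 0.55 = 28.81°;  2α = 57.62°
n_0 = (-0.8944, -0.4472)
n_1 = (-0.4067, -0.9135)
n_2 = (+0.9334, +0.3588)
n_3 = (+0.0577, +0.9983)
  (0,1): δ = 140.57°  ·
  (0,2): δ = 5.54°  ✓
  (0,3): δ = 60.13°  ·
  (1,2): δ = 44.97°  ✓
  (1,3): δ = 20.69°  ✓
  (2,3): δ = 114.33°  ·
antipodal pairs: 3

count = 3; pairs: (0,2), (1,2), (1,3)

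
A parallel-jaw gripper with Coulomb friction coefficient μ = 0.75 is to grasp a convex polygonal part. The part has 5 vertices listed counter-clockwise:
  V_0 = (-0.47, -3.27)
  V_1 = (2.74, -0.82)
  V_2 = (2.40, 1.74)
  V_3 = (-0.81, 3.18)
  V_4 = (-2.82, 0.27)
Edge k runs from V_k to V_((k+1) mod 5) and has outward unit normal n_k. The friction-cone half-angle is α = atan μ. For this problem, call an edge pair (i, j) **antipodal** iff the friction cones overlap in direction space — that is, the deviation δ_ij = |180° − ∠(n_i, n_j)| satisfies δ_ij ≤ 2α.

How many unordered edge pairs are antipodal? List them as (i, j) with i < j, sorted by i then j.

α = atan 0.75 = 36.87°;  2α = 73.74°
n_0 = (+0.6067, -0.7949)
n_1 = (+0.9913, +0.1317)
n_2 = (+0.4093, +0.9124)
n_3 = (-0.8228, +0.5683)
n_4 = (-0.8331, -0.5531)
  (0,1): δ = 119.79°  ·
  (0,2): δ = 61.51°  ✓
  (0,3): δ = 18.01°  ✓
  (0,4): δ = 86.23°  ·
  (1,2): δ = 121.73°  ·
  (1,3): δ = 42.20°  ✓
  (1,4): δ = 26.01°  ✓
  (2,3): δ = 100.47°  ·
  (2,4): δ = 32.26°  ✓
  (3,4): δ = 111.79°  ·
antipodal pairs: 5

count = 5; pairs: (0,2), (0,3), (1,3), (1,4), (2,4)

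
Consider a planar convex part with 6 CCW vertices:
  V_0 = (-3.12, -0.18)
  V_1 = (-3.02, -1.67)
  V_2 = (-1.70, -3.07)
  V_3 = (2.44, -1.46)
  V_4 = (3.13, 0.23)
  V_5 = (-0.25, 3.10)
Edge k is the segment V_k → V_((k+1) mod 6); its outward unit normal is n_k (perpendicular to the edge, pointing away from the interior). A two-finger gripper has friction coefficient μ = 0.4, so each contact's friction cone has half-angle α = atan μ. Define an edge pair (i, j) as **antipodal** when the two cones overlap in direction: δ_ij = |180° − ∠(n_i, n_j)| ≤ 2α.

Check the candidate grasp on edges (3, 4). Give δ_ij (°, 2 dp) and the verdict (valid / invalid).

α = atan 0.4 = 21.80°;  2α = 43.60°
edge 3: e_3 = (+0.69, +1.69);  n_3 = (+0.9258, -0.3780)
edge 4: e_4 = (-3.38, +2.87);  n_4 = (+0.6473, +0.7623)
∠(n_3, n_4) = 71.87°
δ = |180° − 71.87°| = 108.13°
108.13° > 2α = 43.60°  →  invalid

δ = 108.13°, invalid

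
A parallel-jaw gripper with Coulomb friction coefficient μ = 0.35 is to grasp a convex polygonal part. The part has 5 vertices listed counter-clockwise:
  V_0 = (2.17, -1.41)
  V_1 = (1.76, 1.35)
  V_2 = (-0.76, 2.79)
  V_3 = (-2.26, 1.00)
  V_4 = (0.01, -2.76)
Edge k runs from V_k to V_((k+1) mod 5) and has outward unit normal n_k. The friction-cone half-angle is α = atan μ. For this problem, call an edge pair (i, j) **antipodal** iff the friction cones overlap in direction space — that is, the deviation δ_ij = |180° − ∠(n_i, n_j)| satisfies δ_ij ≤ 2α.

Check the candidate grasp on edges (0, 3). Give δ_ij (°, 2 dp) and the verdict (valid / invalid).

δ = 22.67°, valid

α = atan 0.35 = 19.29°;  2α = 38.58°
edge 0: e_0 = (-0.41, +2.76);  n_0 = (+0.9891, +0.1469)
edge 3: e_3 = (+2.27, -3.76);  n_3 = (-0.8561, -0.5168)
∠(n_0, n_3) = 157.33°
δ = |180° − 157.33°| = 22.67°
22.67° ≤ 2α = 38.58°  →  valid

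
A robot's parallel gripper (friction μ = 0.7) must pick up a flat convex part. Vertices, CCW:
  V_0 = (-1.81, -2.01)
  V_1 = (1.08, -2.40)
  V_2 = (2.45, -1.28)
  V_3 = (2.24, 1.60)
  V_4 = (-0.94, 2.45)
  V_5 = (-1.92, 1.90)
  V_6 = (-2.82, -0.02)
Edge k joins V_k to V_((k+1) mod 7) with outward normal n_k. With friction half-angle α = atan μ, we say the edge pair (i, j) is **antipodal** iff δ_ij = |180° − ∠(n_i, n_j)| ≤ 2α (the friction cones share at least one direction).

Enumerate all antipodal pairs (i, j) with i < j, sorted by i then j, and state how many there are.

α = atan 0.7 = 34.99°;  2α = 69.98°
n_0 = (-0.1337, -0.9910)
n_1 = (+0.6329, -0.7742)
n_2 = (+0.9974, +0.0727)
n_3 = (+0.2582, +0.9661)
n_4 = (-0.4894, +0.8721)
n_5 = (-0.9055, +0.4244)
n_6 = (-0.8917, -0.4526)
  (0,1): δ = 133.05°  ·
  (0,2): δ = 78.14°  ·
  (0,3): δ = 7.28°  ✓
  (0,4): δ = 36.99°  ✓
  (0,5): δ = 72.57°  ·
  (0,6): δ = 124.60°  ·
  (1,2): δ = 125.10°  ·
  (1,3): δ = 54.23°  ✓
  (1,4): δ = 9.96°  ✓
  (1,5): δ = 25.62°  ✓
  (1,6): δ = 77.64°  ·
  (2,3): δ = 109.14°  ·
  (2,4): δ = 64.87°  ✓
  (2,5): δ = 29.29°  ✓
  (2,6): δ = 22.74°  ✓
  (3,4): δ = 135.73°  ·
  (3,5): δ = 100.15°  ·
  (3,6): δ = 48.13°  ✓
  (4,5): δ = 144.42°  ·
  (4,6): δ = 92.39°  ·
  (5,6): δ = 127.98°  ·
antipodal pairs: 9

count = 9; pairs: (0,3), (0,4), (1,3), (1,4), (1,5), (2,4), (2,5), (2,6), (3,6)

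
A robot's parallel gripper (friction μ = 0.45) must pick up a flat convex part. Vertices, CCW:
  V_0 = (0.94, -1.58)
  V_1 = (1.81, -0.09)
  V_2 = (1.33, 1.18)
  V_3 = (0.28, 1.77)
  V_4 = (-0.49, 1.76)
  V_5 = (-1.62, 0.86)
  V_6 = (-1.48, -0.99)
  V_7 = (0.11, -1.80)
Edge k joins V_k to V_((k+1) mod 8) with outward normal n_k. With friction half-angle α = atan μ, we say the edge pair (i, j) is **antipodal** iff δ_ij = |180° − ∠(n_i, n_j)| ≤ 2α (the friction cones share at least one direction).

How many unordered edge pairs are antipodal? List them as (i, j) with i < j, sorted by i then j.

count = 9; pairs: (0,4), (0,5), (1,5), (1,6), (2,6), (2,7), (3,6), (3,7), (4,7)

α = atan 0.45 = 24.23°;  2α = 48.46°
n_0 = (+0.8636, -0.5042)
n_1 = (+0.9354, +0.3535)
n_2 = (+0.4899, +0.8718)
n_3 = (-0.0130, +0.9999)
n_4 = (-0.6230, +0.7822)
n_5 = (-0.9971, -0.0755)
n_6 = (-0.4539, -0.8910)
n_7 = (+0.2562, -0.9666)
  (0,1): δ = 129.02°  ·
  (0,2): δ = 89.05°  ·
  (0,3): δ = 58.98°  ·
  (0,4): δ = 21.18°  ✓
  (0,5): δ = 34.61°  ✓
  (0,6): δ = 93.28°  ·
  (0,7): δ = 135.13°  ·
  (1,2): δ = 140.04°  ·
  (1,3): δ = 109.96°  ·
  (1,4): δ = 72.17°  ·
  (1,5): δ = 16.38°  ✓
  (1,6): δ = 42.30°  ✓
  (1,7): δ = 84.14°  ·
  (2,3): δ = 149.92°  ·
  (2,4): δ = 112.13°  ·
  (2,5): δ = 56.34°  ·
  (2,6): δ = 2.34°  ✓
  (2,7): δ = 44.18°  ✓
  (3,4): δ = 142.21°  ·
  (3,5): δ = 86.42°  ·
  (3,6): δ = 27.74°  ✓
  (3,7): δ = 14.10°  ✓
  (4,5): δ = 124.21°  ·
  (4,6): δ = 65.53°  ·
  (4,7): δ = 23.69°  ✓
  (5,6): δ = 121.32°  ·
  (5,7): δ = 79.48°  ·
  (6,7): δ = 138.16°  ·
antipodal pairs: 9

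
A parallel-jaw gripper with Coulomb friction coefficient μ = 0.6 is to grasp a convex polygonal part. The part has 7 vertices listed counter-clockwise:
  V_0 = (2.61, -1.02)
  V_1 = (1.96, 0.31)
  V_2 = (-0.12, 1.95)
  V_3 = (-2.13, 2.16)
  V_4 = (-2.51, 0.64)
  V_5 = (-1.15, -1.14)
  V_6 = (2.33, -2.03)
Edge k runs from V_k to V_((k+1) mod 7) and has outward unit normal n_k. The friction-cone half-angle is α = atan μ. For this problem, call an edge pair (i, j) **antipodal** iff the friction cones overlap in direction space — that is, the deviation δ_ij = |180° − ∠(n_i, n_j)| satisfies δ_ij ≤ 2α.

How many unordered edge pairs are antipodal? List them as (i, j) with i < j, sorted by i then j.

α = atan 0.6 = 30.96°;  2α = 61.93°
n_0 = (+0.8984, +0.4391)
n_1 = (+0.6192, +0.7853)
n_2 = (+0.1039, +0.9946)
n_3 = (-0.9701, +0.2425)
n_4 = (-0.7946, -0.6071)
n_5 = (-0.2478, -0.9688)
n_6 = (+0.9637, -0.2672)
  (0,1): δ = 154.30°  ·
  (0,2): δ = 122.01°  ·
  (0,3): δ = 40.08°  ✓
  (0,4): δ = 11.34°  ✓
  (0,5): δ = 49.61°  ✓
  (0,6): δ = 138.46°  ·
  (1,2): δ = 147.71°  ·
  (1,3): δ = 65.78°  ·
  (1,4): δ = 14.36°  ✓
  (1,5): δ = 23.91°  ✓
  (1,6): δ = 112.76°  ·
  (2,3): δ = 98.07°  ·
  (2,4): δ = 46.65°  ✓
  (2,5): δ = 8.38°  ✓
  (2,6): δ = 80.47°  ·
  (3,4): δ = 128.58°  ·
  (3,5): δ = 90.31°  ·
  (3,6): δ = 1.46°  ✓
  (4,5): δ = 141.73°  ·
  (4,6): δ = 52.88°  ✓
  (5,6): δ = 91.15°  ·
antipodal pairs: 9

count = 9; pairs: (0,3), (0,4), (0,5), (1,4), (1,5), (2,4), (2,5), (3,6), (4,6)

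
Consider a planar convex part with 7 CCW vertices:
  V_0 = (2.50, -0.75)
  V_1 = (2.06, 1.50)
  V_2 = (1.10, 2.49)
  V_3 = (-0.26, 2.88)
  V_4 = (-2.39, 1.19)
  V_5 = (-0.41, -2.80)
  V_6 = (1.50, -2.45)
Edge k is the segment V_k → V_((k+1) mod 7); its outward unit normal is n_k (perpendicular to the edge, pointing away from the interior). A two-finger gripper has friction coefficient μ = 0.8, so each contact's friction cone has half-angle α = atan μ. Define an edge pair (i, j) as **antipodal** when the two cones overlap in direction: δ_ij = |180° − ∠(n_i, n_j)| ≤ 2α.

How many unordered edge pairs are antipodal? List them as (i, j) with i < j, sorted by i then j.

α = atan 0.8 = 38.66°;  2α = 77.32°
n_0 = (+0.9814, +0.1919)
n_1 = (+0.7179, +0.6961)
n_2 = (+0.2757, +0.9613)
n_3 = (-0.6216, +0.7834)
n_4 = (-0.8958, -0.4445)
n_5 = (+0.1802, -0.9836)
n_6 = (+0.8619, -0.5070)
  (0,1): δ = 146.95°  ·
  (0,2): δ = 117.07°  ·
  (0,3): δ = 62.64°  ✓
  (0,4): δ = 15.33°  ✓
  (0,5): δ = 89.32°  ·
  (0,6): δ = 138.47°  ·
  (1,2): δ = 150.12°  ·
  (1,3): δ = 95.69°  ·
  (1,4): δ = 17.73°  ✓
  (1,5): δ = 56.27°  ✓
  (1,6): δ = 105.42°  ·
  (2,3): δ = 125.57°  ·
  (2,4): δ = 47.61°  ✓
  (2,5): δ = 26.39°  ✓
  (2,6): δ = 75.54°  ✓
  (3,4): δ = 102.04°  ·
  (3,5): δ = 28.05°  ✓
  (3,6): δ = 21.11°  ✓
  (4,5): δ = 106.01°  ·
  (4,6): δ = 56.86°  ✓
  (5,6): δ = 130.85°  ·
antipodal pairs: 10

count = 10; pairs: (0,3), (0,4), (1,4), (1,5), (2,4), (2,5), (2,6), (3,5), (3,6), (4,6)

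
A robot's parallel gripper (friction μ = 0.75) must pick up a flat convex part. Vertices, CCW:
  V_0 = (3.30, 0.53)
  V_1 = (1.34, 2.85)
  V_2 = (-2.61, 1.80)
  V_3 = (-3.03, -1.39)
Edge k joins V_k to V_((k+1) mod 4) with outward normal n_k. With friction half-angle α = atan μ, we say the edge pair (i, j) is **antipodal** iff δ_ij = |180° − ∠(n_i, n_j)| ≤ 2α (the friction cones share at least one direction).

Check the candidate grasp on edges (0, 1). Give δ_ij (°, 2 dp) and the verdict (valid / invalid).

α = atan 0.75 = 36.87°;  2α = 73.74°
edge 0: e_0 = (-1.96, +2.32);  n_0 = (+0.7639, +0.6454)
edge 1: e_1 = (-3.95, -1.05);  n_1 = (-0.2569, +0.9664)
∠(n_0, n_1) = 64.69°
δ = |180° − 64.69°| = 115.31°
115.31° > 2α = 73.74°  →  invalid

δ = 115.31°, invalid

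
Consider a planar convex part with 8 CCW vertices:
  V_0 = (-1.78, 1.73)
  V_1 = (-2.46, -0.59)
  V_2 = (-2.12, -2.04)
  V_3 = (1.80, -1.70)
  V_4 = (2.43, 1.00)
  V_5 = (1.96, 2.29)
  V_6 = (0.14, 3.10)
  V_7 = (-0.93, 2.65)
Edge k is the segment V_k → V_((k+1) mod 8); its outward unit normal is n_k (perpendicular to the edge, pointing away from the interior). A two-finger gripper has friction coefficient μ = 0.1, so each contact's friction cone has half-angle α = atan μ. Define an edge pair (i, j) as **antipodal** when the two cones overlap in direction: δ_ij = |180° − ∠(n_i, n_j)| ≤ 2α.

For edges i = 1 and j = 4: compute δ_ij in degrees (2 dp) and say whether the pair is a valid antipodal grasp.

α = atan 0.1 = 5.71°;  2α = 11.42°
edge 1: e_1 = (+0.34, -1.45);  n_1 = (-0.9736, -0.2283)
edge 4: e_4 = (-0.47, +1.29);  n_4 = (+0.9396, +0.3423)
∠(n_1, n_4) = 173.18°
δ = |180° − 173.18°| = 6.82°
6.82° ≤ 2α = 11.42°  →  valid

δ = 6.82°, valid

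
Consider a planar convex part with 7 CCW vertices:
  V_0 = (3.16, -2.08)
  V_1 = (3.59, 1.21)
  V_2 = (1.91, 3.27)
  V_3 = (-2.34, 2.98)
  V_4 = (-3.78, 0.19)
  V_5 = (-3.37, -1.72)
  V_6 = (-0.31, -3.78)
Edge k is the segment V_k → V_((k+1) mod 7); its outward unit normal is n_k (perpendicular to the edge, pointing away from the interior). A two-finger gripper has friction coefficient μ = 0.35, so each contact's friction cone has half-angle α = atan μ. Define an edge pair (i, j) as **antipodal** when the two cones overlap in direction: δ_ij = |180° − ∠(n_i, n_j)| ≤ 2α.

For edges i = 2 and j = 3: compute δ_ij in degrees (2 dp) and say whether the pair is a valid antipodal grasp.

α = atan 0.35 = 19.29°;  2α = 38.58°
edge 2: e_2 = (-4.25, -0.29);  n_2 = (-0.0681, +0.9977)
edge 3: e_3 = (-1.44, -2.79);  n_3 = (-0.8886, +0.4586)
∠(n_2, n_3) = 58.80°
δ = |180° − 58.80°| = 121.20°
121.20° > 2α = 38.58°  →  invalid

δ = 121.20°, invalid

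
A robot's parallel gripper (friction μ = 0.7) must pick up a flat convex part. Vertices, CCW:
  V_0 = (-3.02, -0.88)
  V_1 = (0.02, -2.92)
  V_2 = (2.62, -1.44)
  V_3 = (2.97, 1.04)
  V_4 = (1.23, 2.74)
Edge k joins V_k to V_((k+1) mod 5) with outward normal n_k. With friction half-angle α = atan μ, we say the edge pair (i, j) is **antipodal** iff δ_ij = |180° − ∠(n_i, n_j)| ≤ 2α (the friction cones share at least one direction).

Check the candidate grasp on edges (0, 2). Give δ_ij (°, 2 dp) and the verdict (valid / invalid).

δ = 64.17°, valid

α = atan 0.7 = 34.99°;  2α = 69.98°
edge 0: e_0 = (+3.04, -2.04);  n_0 = (-0.5572, -0.8304)
edge 2: e_2 = (+0.35, +2.48);  n_2 = (+0.9902, -0.1397)
∠(n_0, n_2) = 115.83°
δ = |180° − 115.83°| = 64.17°
64.17° ≤ 2α = 69.98°  →  valid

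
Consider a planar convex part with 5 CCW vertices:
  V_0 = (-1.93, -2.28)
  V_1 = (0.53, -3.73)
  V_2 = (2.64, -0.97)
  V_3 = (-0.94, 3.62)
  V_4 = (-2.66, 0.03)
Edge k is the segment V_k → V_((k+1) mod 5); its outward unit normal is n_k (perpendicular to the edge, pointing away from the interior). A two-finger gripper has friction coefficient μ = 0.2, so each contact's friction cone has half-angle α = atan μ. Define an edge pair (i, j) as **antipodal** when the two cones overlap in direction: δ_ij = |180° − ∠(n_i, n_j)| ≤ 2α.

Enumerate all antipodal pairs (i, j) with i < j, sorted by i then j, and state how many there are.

count = 3; pairs: (0,2), (1,3), (2,4)

α = atan 0.2 = 11.31°;  2α = 22.62°
n_0 = (-0.5078, -0.8615)
n_1 = (+0.7944, -0.6073)
n_2 = (+0.7885, +0.6150)
n_3 = (-0.9018, +0.4321)
n_4 = (-0.9535, -0.3013)
  (0,1): δ = 96.88°  ·
  (0,2): δ = 21.53°  ✓
  (0,3): δ = 94.92°  ·
  (0,4): δ = 138.05°  ·
  (1,2): δ = 104.65°  ·
  (1,3): δ = 11.80°  ✓
  (1,4): δ = 54.94°  ·
  (2,3): δ = 63.55°  ·
  (2,4): δ = 20.42°  ✓
  (3,4): δ = 136.86°  ·
antipodal pairs: 3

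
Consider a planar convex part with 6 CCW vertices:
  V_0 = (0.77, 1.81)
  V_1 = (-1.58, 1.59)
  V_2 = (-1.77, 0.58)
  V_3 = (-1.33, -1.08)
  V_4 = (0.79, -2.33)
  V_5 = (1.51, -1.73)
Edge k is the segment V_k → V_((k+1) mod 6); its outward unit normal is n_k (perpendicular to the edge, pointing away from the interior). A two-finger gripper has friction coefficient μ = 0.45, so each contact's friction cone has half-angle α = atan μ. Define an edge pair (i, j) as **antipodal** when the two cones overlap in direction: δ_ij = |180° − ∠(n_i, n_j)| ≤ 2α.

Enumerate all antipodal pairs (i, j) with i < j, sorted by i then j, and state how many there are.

count = 6; pairs: (0,3), (0,4), (1,4), (1,5), (2,5), (3,5)

α = atan 0.45 = 24.23°;  2α = 48.46°
n_0 = (-0.0932, +0.9956)
n_1 = (-0.9828, +0.1849)
n_2 = (-0.9666, -0.2562)
n_3 = (-0.5079, -0.8614)
n_4 = (+0.6402, -0.7682)
n_5 = (+0.9788, +0.2046)
  (0,1): δ = 106.00°  ·
  (0,2): δ = 80.50°  ·
  (0,3): δ = 35.87°  ✓
  (0,4): δ = 34.46°  ✓
  (0,5): δ = 96.46°  ·
  (1,2): δ = 154.50°  ·
  (1,3): δ = 109.87°  ·
  (1,4): δ = 39.54°  ✓
  (1,5): δ = 22.46°  ✓
  (2,3): δ = 135.37°  ·
  (2,4): δ = 65.04°  ·
  (2,5): δ = 3.04°  ✓
  (3,4): δ = 109.67°  ·
  (3,5): δ = 47.67°  ✓
  (4,5): δ = 118.00°  ·
antipodal pairs: 6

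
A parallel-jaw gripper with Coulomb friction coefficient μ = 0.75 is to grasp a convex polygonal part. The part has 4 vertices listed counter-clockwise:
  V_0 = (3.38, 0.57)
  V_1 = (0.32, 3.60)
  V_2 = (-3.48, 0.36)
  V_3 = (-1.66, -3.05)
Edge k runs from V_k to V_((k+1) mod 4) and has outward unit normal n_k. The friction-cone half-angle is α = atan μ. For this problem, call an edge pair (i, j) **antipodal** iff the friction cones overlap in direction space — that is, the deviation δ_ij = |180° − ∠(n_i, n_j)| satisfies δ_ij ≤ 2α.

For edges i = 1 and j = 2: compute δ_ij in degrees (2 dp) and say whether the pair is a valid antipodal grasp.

α = atan 0.75 = 36.87°;  2α = 73.74°
edge 1: e_1 = (-3.80, -3.24);  n_1 = (-0.6488, +0.7610)
edge 2: e_2 = (+1.82, -3.41);  n_2 = (-0.8822, -0.4709)
∠(n_1, n_2) = 77.64°
δ = |180° − 77.64°| = 102.36°
102.36° > 2α = 73.74°  →  invalid

δ = 102.36°, invalid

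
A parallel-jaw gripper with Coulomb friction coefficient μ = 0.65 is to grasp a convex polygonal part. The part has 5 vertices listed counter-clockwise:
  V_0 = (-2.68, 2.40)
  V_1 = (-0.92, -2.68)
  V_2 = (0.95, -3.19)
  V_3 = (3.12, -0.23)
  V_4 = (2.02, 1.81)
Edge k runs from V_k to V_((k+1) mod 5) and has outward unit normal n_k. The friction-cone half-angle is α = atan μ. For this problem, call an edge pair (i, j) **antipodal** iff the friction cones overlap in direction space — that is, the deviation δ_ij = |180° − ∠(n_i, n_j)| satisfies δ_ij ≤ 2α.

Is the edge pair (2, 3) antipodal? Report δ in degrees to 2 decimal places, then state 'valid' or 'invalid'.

α = atan 0.65 = 33.02°;  2α = 66.05°
edge 2: e_2 = (+2.17, +2.96);  n_2 = (+0.8065, -0.5912)
edge 3: e_3 = (-1.10, +2.04);  n_3 = (+0.8802, +0.4746)
∠(n_2, n_3) = 64.58°
δ = |180° − 64.58°| = 115.42°
115.42° > 2α = 66.05°  →  invalid

δ = 115.42°, invalid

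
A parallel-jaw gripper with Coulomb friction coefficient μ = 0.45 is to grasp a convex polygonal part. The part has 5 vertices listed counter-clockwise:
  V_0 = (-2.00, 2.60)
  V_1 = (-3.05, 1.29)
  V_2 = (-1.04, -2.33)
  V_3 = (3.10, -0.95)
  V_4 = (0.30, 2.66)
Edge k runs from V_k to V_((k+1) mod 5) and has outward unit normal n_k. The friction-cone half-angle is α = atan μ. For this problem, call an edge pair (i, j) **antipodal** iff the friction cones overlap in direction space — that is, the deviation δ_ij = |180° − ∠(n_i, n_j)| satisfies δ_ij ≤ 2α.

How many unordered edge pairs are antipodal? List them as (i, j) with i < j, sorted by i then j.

count = 3; pairs: (0,2), (1,3), (2,4)

α = atan 0.45 = 24.23°;  2α = 48.46°
n_0 = (-0.7803, +0.6254)
n_1 = (-0.8743, -0.4854)
n_2 = (+0.3162, -0.9487)
n_3 = (+0.7902, +0.6129)
n_4 = (-0.0261, +0.9997)
  (0,1): δ = 112.25°  ·
  (0,2): δ = 32.85°  ✓
  (0,3): δ = 76.51°  ·
  (0,4): δ = 130.21°  ·
  (1,2): δ = 100.61°  ·
  (1,3): δ = 8.76°  ✓
  (1,4): δ = 62.45°  ·
  (2,3): δ = 70.64°  ·
  (2,4): δ = 16.94°  ✓
  (3,4): δ = 126.30°  ·
antipodal pairs: 3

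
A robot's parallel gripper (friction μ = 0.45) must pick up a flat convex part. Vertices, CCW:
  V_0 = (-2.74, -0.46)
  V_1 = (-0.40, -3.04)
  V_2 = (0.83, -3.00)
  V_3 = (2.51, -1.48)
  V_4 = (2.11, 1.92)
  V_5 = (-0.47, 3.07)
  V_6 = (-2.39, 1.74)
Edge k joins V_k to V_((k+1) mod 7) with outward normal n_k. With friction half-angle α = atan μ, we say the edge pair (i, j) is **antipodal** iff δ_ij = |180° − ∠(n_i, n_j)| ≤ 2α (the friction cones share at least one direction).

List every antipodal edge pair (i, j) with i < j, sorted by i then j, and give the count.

α = atan 0.45 = 24.23°;  2α = 48.46°
n_0 = (-0.7407, -0.6718)
n_1 = (+0.0325, -0.9995)
n_2 = (+0.6709, -0.7415)
n_3 = (+0.9932, +0.1168)
n_4 = (+0.4071, +0.9134)
n_5 = (-0.5694, +0.8220)
n_6 = (-0.9876, +0.1571)
  (0,1): δ = 130.34°  ·
  (0,2): δ = 90.07°  ·
  (0,3): δ = 35.50°  ✓
  (0,4): δ = 23.77°  ✓
  (0,5): δ = 82.50°  ·
  (0,6): δ = 128.75°  ·
  (1,2): δ = 139.73°  ·
  (1,3): δ = 85.15°  ·
  (1,4): δ = 25.89°  ✓
  (1,5): δ = 32.85°  ✓
  (1,6): δ = 79.10°  ·
  (2,3): δ = 125.43°  ·
  (2,4): δ = 66.16°  ·
  (2,5): δ = 7.43°  ✓
  (2,6): δ = 38.82°  ✓
  (3,4): δ = 120.73°  ·
  (3,5): δ = 62.00°  ·
  (3,6): δ = 15.75°  ✓
  (4,5): δ = 121.27°  ·
  (4,6): δ = 75.02°  ·
  (5,6): δ = 133.75°  ·
antipodal pairs: 7

count = 7; pairs: (0,3), (0,4), (1,4), (1,5), (2,5), (2,6), (3,6)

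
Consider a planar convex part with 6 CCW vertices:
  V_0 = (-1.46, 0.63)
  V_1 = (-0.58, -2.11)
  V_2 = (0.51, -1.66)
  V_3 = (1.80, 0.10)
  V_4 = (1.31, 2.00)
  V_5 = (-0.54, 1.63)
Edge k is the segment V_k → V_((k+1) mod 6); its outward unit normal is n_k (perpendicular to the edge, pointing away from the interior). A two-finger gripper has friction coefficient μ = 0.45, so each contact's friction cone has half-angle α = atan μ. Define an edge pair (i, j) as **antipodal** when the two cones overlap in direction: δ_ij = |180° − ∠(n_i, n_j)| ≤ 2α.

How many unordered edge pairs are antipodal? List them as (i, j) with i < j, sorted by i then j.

α = atan 0.45 = 24.23°;  2α = 48.46°
n_0 = (-0.9521, -0.3058)
n_1 = (+0.3816, -0.9243)
n_2 = (+0.8066, -0.5912)
n_3 = (+0.9683, +0.2497)
n_4 = (-0.1961, +0.9806)
n_5 = (-0.7359, +0.6771)
  (0,1): δ = 85.37°  ·
  (0,2): δ = 54.05°  ·
  (0,3): δ = 3.34°  ✓
  (0,4): δ = 83.50°  ·
  (0,5): δ = 119.58°  ·
  (1,2): δ = 148.67°  ·
  (1,3): δ = 97.97°  ·
  (1,4): δ = 11.12°  ✓
  (1,5): δ = 24.95°  ✓
  (2,3): δ = 129.30°  ·
  (2,4): δ = 42.45°  ✓
  (2,5): δ = 6.37°  ✓
  (3,4): δ = 93.15°  ·
  (3,5): δ = 57.08°  ·
  (4,5): δ = 143.92°  ·
antipodal pairs: 5

count = 5; pairs: (0,3), (1,4), (1,5), (2,4), (2,5)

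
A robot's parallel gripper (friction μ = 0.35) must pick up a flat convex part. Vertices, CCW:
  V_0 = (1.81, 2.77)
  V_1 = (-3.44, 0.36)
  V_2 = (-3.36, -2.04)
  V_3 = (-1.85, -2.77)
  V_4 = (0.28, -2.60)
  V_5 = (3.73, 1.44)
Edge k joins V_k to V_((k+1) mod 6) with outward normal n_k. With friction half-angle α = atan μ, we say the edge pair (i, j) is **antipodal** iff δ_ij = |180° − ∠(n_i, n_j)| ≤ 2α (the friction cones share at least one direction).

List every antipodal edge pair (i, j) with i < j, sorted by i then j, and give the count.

count = 3; pairs: (0,3), (0,4), (2,5)

α = atan 0.35 = 19.29°;  2α = 38.58°
n_0 = (-0.4172, +0.9088)
n_1 = (-0.9994, -0.0333)
n_2 = (-0.4352, -0.9003)
n_3 = (+0.0796, -0.9968)
n_4 = (+0.7605, -0.6494)
n_5 = (+0.5694, +0.8220)
  (0,1): δ = 112.75°  ·
  (0,2): δ = 50.46°  ·
  (0,3): δ = 20.09°  ✓
  (0,4): δ = 24.85°  ✓
  (0,5): δ = 120.63°  ·
  (1,2): δ = 117.71°  ·
  (1,3): δ = 87.35°  ·
  (1,4): δ = 42.41°  ·
  (1,5): δ = 53.38°  ·
  (2,3): δ = 149.64°  ·
  (2,4): δ = 104.69°  ·
  (2,5): δ = 8.91°  ✓
  (3,4): δ = 135.06°  ·
  (3,5): δ = 39.27°  ·
  (4,5): δ = 84.21°  ·
antipodal pairs: 3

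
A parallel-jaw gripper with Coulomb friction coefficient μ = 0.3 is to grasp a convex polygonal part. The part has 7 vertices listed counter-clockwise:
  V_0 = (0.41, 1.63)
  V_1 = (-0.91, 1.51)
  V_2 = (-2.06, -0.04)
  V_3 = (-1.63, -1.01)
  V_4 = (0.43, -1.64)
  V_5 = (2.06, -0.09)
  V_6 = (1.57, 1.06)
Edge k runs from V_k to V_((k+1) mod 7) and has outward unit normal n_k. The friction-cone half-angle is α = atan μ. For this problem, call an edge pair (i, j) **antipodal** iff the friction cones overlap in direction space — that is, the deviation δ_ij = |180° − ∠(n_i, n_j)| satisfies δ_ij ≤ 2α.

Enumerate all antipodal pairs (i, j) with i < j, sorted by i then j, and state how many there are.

count = 4; pairs: (0,3), (1,4), (2,5), (3,6)

α = atan 0.3 = 16.70°;  2α = 33.40°
n_0 = (-0.0905, +0.9959)
n_1 = (-0.8031, +0.5958)
n_2 = (-0.9142, -0.4053)
n_3 = (-0.2925, -0.9563)
n_4 = (+0.6891, -0.7247)
n_5 = (+0.9200, +0.3920)
n_6 = (+0.4410, +0.8975)
  (0,1): δ = 131.77°  ·
  (0,2): δ = 71.29°  ·
  (0,3): δ = 22.20°  ✓
  (0,4): δ = 38.36°  ·
  (0,5): δ = 107.88°  ·
  (0,6): δ = 148.64°  ·
  (1,2): δ = 119.52°  ·
  (1,3): δ = 70.43°  ·
  (1,4): δ = 9.87°  ✓
  (1,5): δ = 59.65°  ·
  (1,6): δ = 100.40°  ·
  (2,3): δ = 130.91°  ·
  (2,4): δ = 70.35°  ·
  (2,5): δ = 0.83°  ✓
  (2,6): δ = 39.92°  ·
  (3,4): δ = 119.44°  ·
  (3,5): δ = 49.92°  ·
  (3,6): δ = 9.16°  ✓
  (4,5): δ = 110.48°  ·
  (4,6): δ = 69.73°  ·
  (5,6): δ = 139.25°  ·
antipodal pairs: 4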